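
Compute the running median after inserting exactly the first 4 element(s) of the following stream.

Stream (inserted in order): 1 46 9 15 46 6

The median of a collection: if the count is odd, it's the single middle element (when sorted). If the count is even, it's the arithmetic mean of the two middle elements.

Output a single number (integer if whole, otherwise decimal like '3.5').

Step 1: insert 1 -> lo=[1] (size 1, max 1) hi=[] (size 0) -> median=1
Step 2: insert 46 -> lo=[1] (size 1, max 1) hi=[46] (size 1, min 46) -> median=23.5
Step 3: insert 9 -> lo=[1, 9] (size 2, max 9) hi=[46] (size 1, min 46) -> median=9
Step 4: insert 15 -> lo=[1, 9] (size 2, max 9) hi=[15, 46] (size 2, min 15) -> median=12

Answer: 12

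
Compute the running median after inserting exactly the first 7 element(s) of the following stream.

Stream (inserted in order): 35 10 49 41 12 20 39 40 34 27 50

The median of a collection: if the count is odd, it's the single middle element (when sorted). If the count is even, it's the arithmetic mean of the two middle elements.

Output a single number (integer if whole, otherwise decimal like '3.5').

Step 1: insert 35 -> lo=[35] (size 1, max 35) hi=[] (size 0) -> median=35
Step 2: insert 10 -> lo=[10] (size 1, max 10) hi=[35] (size 1, min 35) -> median=22.5
Step 3: insert 49 -> lo=[10, 35] (size 2, max 35) hi=[49] (size 1, min 49) -> median=35
Step 4: insert 41 -> lo=[10, 35] (size 2, max 35) hi=[41, 49] (size 2, min 41) -> median=38
Step 5: insert 12 -> lo=[10, 12, 35] (size 3, max 35) hi=[41, 49] (size 2, min 41) -> median=35
Step 6: insert 20 -> lo=[10, 12, 20] (size 3, max 20) hi=[35, 41, 49] (size 3, min 35) -> median=27.5
Step 7: insert 39 -> lo=[10, 12, 20, 35] (size 4, max 35) hi=[39, 41, 49] (size 3, min 39) -> median=35

Answer: 35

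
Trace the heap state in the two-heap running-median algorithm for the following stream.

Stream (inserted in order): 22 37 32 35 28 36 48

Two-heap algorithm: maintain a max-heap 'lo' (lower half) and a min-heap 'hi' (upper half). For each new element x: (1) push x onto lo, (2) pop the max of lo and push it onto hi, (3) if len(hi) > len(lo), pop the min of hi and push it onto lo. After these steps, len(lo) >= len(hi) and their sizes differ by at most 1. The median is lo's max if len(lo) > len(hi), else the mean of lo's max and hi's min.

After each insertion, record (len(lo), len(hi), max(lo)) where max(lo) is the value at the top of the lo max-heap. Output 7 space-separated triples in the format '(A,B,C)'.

Answer: (1,0,22) (1,1,22) (2,1,32) (2,2,32) (3,2,32) (3,3,32) (4,3,35)

Derivation:
Step 1: insert 22 -> lo=[22] hi=[] -> (len(lo)=1, len(hi)=0, max(lo)=22)
Step 2: insert 37 -> lo=[22] hi=[37] -> (len(lo)=1, len(hi)=1, max(lo)=22)
Step 3: insert 32 -> lo=[22, 32] hi=[37] -> (len(lo)=2, len(hi)=1, max(lo)=32)
Step 4: insert 35 -> lo=[22, 32] hi=[35, 37] -> (len(lo)=2, len(hi)=2, max(lo)=32)
Step 5: insert 28 -> lo=[22, 28, 32] hi=[35, 37] -> (len(lo)=3, len(hi)=2, max(lo)=32)
Step 6: insert 36 -> lo=[22, 28, 32] hi=[35, 36, 37] -> (len(lo)=3, len(hi)=3, max(lo)=32)
Step 7: insert 48 -> lo=[22, 28, 32, 35] hi=[36, 37, 48] -> (len(lo)=4, len(hi)=3, max(lo)=35)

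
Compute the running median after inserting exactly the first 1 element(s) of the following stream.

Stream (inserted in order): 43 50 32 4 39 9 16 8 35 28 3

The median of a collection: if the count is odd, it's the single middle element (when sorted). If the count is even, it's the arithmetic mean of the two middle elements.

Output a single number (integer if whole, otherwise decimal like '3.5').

Answer: 43

Derivation:
Step 1: insert 43 -> lo=[43] (size 1, max 43) hi=[] (size 0) -> median=43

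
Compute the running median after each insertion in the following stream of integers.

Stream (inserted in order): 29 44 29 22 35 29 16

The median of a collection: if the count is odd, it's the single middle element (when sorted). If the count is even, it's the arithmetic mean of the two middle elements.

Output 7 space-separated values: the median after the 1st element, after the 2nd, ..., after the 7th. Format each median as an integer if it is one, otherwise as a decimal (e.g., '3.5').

Step 1: insert 29 -> lo=[29] (size 1, max 29) hi=[] (size 0) -> median=29
Step 2: insert 44 -> lo=[29] (size 1, max 29) hi=[44] (size 1, min 44) -> median=36.5
Step 3: insert 29 -> lo=[29, 29] (size 2, max 29) hi=[44] (size 1, min 44) -> median=29
Step 4: insert 22 -> lo=[22, 29] (size 2, max 29) hi=[29, 44] (size 2, min 29) -> median=29
Step 5: insert 35 -> lo=[22, 29, 29] (size 3, max 29) hi=[35, 44] (size 2, min 35) -> median=29
Step 6: insert 29 -> lo=[22, 29, 29] (size 3, max 29) hi=[29, 35, 44] (size 3, min 29) -> median=29
Step 7: insert 16 -> lo=[16, 22, 29, 29] (size 4, max 29) hi=[29, 35, 44] (size 3, min 29) -> median=29

Answer: 29 36.5 29 29 29 29 29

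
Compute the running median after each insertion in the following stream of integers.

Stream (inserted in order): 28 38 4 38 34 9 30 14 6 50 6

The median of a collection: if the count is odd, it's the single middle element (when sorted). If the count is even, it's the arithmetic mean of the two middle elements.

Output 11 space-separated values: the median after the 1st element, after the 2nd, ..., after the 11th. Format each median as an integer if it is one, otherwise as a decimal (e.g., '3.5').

Answer: 28 33 28 33 34 31 30 29 28 29 28

Derivation:
Step 1: insert 28 -> lo=[28] (size 1, max 28) hi=[] (size 0) -> median=28
Step 2: insert 38 -> lo=[28] (size 1, max 28) hi=[38] (size 1, min 38) -> median=33
Step 3: insert 4 -> lo=[4, 28] (size 2, max 28) hi=[38] (size 1, min 38) -> median=28
Step 4: insert 38 -> lo=[4, 28] (size 2, max 28) hi=[38, 38] (size 2, min 38) -> median=33
Step 5: insert 34 -> lo=[4, 28, 34] (size 3, max 34) hi=[38, 38] (size 2, min 38) -> median=34
Step 6: insert 9 -> lo=[4, 9, 28] (size 3, max 28) hi=[34, 38, 38] (size 3, min 34) -> median=31
Step 7: insert 30 -> lo=[4, 9, 28, 30] (size 4, max 30) hi=[34, 38, 38] (size 3, min 34) -> median=30
Step 8: insert 14 -> lo=[4, 9, 14, 28] (size 4, max 28) hi=[30, 34, 38, 38] (size 4, min 30) -> median=29
Step 9: insert 6 -> lo=[4, 6, 9, 14, 28] (size 5, max 28) hi=[30, 34, 38, 38] (size 4, min 30) -> median=28
Step 10: insert 50 -> lo=[4, 6, 9, 14, 28] (size 5, max 28) hi=[30, 34, 38, 38, 50] (size 5, min 30) -> median=29
Step 11: insert 6 -> lo=[4, 6, 6, 9, 14, 28] (size 6, max 28) hi=[30, 34, 38, 38, 50] (size 5, min 30) -> median=28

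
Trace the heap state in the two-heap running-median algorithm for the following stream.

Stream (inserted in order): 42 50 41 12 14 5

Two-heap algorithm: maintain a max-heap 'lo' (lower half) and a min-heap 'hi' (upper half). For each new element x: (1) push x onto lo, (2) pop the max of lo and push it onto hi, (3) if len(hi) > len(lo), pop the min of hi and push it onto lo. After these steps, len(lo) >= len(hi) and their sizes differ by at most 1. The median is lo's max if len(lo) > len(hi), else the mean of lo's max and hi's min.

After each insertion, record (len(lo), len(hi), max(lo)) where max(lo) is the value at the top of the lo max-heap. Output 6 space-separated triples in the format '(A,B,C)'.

Step 1: insert 42 -> lo=[42] hi=[] -> (len(lo)=1, len(hi)=0, max(lo)=42)
Step 2: insert 50 -> lo=[42] hi=[50] -> (len(lo)=1, len(hi)=1, max(lo)=42)
Step 3: insert 41 -> lo=[41, 42] hi=[50] -> (len(lo)=2, len(hi)=1, max(lo)=42)
Step 4: insert 12 -> lo=[12, 41] hi=[42, 50] -> (len(lo)=2, len(hi)=2, max(lo)=41)
Step 5: insert 14 -> lo=[12, 14, 41] hi=[42, 50] -> (len(lo)=3, len(hi)=2, max(lo)=41)
Step 6: insert 5 -> lo=[5, 12, 14] hi=[41, 42, 50] -> (len(lo)=3, len(hi)=3, max(lo)=14)

Answer: (1,0,42) (1,1,42) (2,1,42) (2,2,41) (3,2,41) (3,3,14)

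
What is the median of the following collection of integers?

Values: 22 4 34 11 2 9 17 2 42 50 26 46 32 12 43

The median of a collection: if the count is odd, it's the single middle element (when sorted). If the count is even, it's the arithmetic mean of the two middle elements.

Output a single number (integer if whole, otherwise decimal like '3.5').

Answer: 22

Derivation:
Step 1: insert 22 -> lo=[22] (size 1, max 22) hi=[] (size 0) -> median=22
Step 2: insert 4 -> lo=[4] (size 1, max 4) hi=[22] (size 1, min 22) -> median=13
Step 3: insert 34 -> lo=[4, 22] (size 2, max 22) hi=[34] (size 1, min 34) -> median=22
Step 4: insert 11 -> lo=[4, 11] (size 2, max 11) hi=[22, 34] (size 2, min 22) -> median=16.5
Step 5: insert 2 -> lo=[2, 4, 11] (size 3, max 11) hi=[22, 34] (size 2, min 22) -> median=11
Step 6: insert 9 -> lo=[2, 4, 9] (size 3, max 9) hi=[11, 22, 34] (size 3, min 11) -> median=10
Step 7: insert 17 -> lo=[2, 4, 9, 11] (size 4, max 11) hi=[17, 22, 34] (size 3, min 17) -> median=11
Step 8: insert 2 -> lo=[2, 2, 4, 9] (size 4, max 9) hi=[11, 17, 22, 34] (size 4, min 11) -> median=10
Step 9: insert 42 -> lo=[2, 2, 4, 9, 11] (size 5, max 11) hi=[17, 22, 34, 42] (size 4, min 17) -> median=11
Step 10: insert 50 -> lo=[2, 2, 4, 9, 11] (size 5, max 11) hi=[17, 22, 34, 42, 50] (size 5, min 17) -> median=14
Step 11: insert 26 -> lo=[2, 2, 4, 9, 11, 17] (size 6, max 17) hi=[22, 26, 34, 42, 50] (size 5, min 22) -> median=17
Step 12: insert 46 -> lo=[2, 2, 4, 9, 11, 17] (size 6, max 17) hi=[22, 26, 34, 42, 46, 50] (size 6, min 22) -> median=19.5
Step 13: insert 32 -> lo=[2, 2, 4, 9, 11, 17, 22] (size 7, max 22) hi=[26, 32, 34, 42, 46, 50] (size 6, min 26) -> median=22
Step 14: insert 12 -> lo=[2, 2, 4, 9, 11, 12, 17] (size 7, max 17) hi=[22, 26, 32, 34, 42, 46, 50] (size 7, min 22) -> median=19.5
Step 15: insert 43 -> lo=[2, 2, 4, 9, 11, 12, 17, 22] (size 8, max 22) hi=[26, 32, 34, 42, 43, 46, 50] (size 7, min 26) -> median=22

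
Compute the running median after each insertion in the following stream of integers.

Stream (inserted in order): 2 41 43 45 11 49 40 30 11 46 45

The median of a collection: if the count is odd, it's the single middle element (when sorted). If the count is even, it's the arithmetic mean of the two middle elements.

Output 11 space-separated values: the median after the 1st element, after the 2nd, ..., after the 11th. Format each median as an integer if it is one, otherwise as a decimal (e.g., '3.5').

Answer: 2 21.5 41 42 41 42 41 40.5 40 40.5 41

Derivation:
Step 1: insert 2 -> lo=[2] (size 1, max 2) hi=[] (size 0) -> median=2
Step 2: insert 41 -> lo=[2] (size 1, max 2) hi=[41] (size 1, min 41) -> median=21.5
Step 3: insert 43 -> lo=[2, 41] (size 2, max 41) hi=[43] (size 1, min 43) -> median=41
Step 4: insert 45 -> lo=[2, 41] (size 2, max 41) hi=[43, 45] (size 2, min 43) -> median=42
Step 5: insert 11 -> lo=[2, 11, 41] (size 3, max 41) hi=[43, 45] (size 2, min 43) -> median=41
Step 6: insert 49 -> lo=[2, 11, 41] (size 3, max 41) hi=[43, 45, 49] (size 3, min 43) -> median=42
Step 7: insert 40 -> lo=[2, 11, 40, 41] (size 4, max 41) hi=[43, 45, 49] (size 3, min 43) -> median=41
Step 8: insert 30 -> lo=[2, 11, 30, 40] (size 4, max 40) hi=[41, 43, 45, 49] (size 4, min 41) -> median=40.5
Step 9: insert 11 -> lo=[2, 11, 11, 30, 40] (size 5, max 40) hi=[41, 43, 45, 49] (size 4, min 41) -> median=40
Step 10: insert 46 -> lo=[2, 11, 11, 30, 40] (size 5, max 40) hi=[41, 43, 45, 46, 49] (size 5, min 41) -> median=40.5
Step 11: insert 45 -> lo=[2, 11, 11, 30, 40, 41] (size 6, max 41) hi=[43, 45, 45, 46, 49] (size 5, min 43) -> median=41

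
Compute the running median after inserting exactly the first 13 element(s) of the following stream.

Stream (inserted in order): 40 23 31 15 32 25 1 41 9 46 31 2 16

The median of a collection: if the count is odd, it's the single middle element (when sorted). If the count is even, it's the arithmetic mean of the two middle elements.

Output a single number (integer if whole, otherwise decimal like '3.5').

Step 1: insert 40 -> lo=[40] (size 1, max 40) hi=[] (size 0) -> median=40
Step 2: insert 23 -> lo=[23] (size 1, max 23) hi=[40] (size 1, min 40) -> median=31.5
Step 3: insert 31 -> lo=[23, 31] (size 2, max 31) hi=[40] (size 1, min 40) -> median=31
Step 4: insert 15 -> lo=[15, 23] (size 2, max 23) hi=[31, 40] (size 2, min 31) -> median=27
Step 5: insert 32 -> lo=[15, 23, 31] (size 3, max 31) hi=[32, 40] (size 2, min 32) -> median=31
Step 6: insert 25 -> lo=[15, 23, 25] (size 3, max 25) hi=[31, 32, 40] (size 3, min 31) -> median=28
Step 7: insert 1 -> lo=[1, 15, 23, 25] (size 4, max 25) hi=[31, 32, 40] (size 3, min 31) -> median=25
Step 8: insert 41 -> lo=[1, 15, 23, 25] (size 4, max 25) hi=[31, 32, 40, 41] (size 4, min 31) -> median=28
Step 9: insert 9 -> lo=[1, 9, 15, 23, 25] (size 5, max 25) hi=[31, 32, 40, 41] (size 4, min 31) -> median=25
Step 10: insert 46 -> lo=[1, 9, 15, 23, 25] (size 5, max 25) hi=[31, 32, 40, 41, 46] (size 5, min 31) -> median=28
Step 11: insert 31 -> lo=[1, 9, 15, 23, 25, 31] (size 6, max 31) hi=[31, 32, 40, 41, 46] (size 5, min 31) -> median=31
Step 12: insert 2 -> lo=[1, 2, 9, 15, 23, 25] (size 6, max 25) hi=[31, 31, 32, 40, 41, 46] (size 6, min 31) -> median=28
Step 13: insert 16 -> lo=[1, 2, 9, 15, 16, 23, 25] (size 7, max 25) hi=[31, 31, 32, 40, 41, 46] (size 6, min 31) -> median=25

Answer: 25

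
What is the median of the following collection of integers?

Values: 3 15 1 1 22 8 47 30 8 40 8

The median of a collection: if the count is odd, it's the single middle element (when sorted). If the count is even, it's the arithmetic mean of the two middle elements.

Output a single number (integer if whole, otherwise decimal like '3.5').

Answer: 8

Derivation:
Step 1: insert 3 -> lo=[3] (size 1, max 3) hi=[] (size 0) -> median=3
Step 2: insert 15 -> lo=[3] (size 1, max 3) hi=[15] (size 1, min 15) -> median=9
Step 3: insert 1 -> lo=[1, 3] (size 2, max 3) hi=[15] (size 1, min 15) -> median=3
Step 4: insert 1 -> lo=[1, 1] (size 2, max 1) hi=[3, 15] (size 2, min 3) -> median=2
Step 5: insert 22 -> lo=[1, 1, 3] (size 3, max 3) hi=[15, 22] (size 2, min 15) -> median=3
Step 6: insert 8 -> lo=[1, 1, 3] (size 3, max 3) hi=[8, 15, 22] (size 3, min 8) -> median=5.5
Step 7: insert 47 -> lo=[1, 1, 3, 8] (size 4, max 8) hi=[15, 22, 47] (size 3, min 15) -> median=8
Step 8: insert 30 -> lo=[1, 1, 3, 8] (size 4, max 8) hi=[15, 22, 30, 47] (size 4, min 15) -> median=11.5
Step 9: insert 8 -> lo=[1, 1, 3, 8, 8] (size 5, max 8) hi=[15, 22, 30, 47] (size 4, min 15) -> median=8
Step 10: insert 40 -> lo=[1, 1, 3, 8, 8] (size 5, max 8) hi=[15, 22, 30, 40, 47] (size 5, min 15) -> median=11.5
Step 11: insert 8 -> lo=[1, 1, 3, 8, 8, 8] (size 6, max 8) hi=[15, 22, 30, 40, 47] (size 5, min 15) -> median=8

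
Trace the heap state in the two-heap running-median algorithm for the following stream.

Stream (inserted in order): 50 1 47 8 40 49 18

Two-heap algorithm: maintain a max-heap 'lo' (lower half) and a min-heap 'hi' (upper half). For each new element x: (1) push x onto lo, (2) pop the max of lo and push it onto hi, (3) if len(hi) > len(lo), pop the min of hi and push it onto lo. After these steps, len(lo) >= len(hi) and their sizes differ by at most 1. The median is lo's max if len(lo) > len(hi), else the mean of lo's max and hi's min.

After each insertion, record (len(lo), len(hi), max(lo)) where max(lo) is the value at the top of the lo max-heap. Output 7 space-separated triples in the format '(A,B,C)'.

Step 1: insert 50 -> lo=[50] hi=[] -> (len(lo)=1, len(hi)=0, max(lo)=50)
Step 2: insert 1 -> lo=[1] hi=[50] -> (len(lo)=1, len(hi)=1, max(lo)=1)
Step 3: insert 47 -> lo=[1, 47] hi=[50] -> (len(lo)=2, len(hi)=1, max(lo)=47)
Step 4: insert 8 -> lo=[1, 8] hi=[47, 50] -> (len(lo)=2, len(hi)=2, max(lo)=8)
Step 5: insert 40 -> lo=[1, 8, 40] hi=[47, 50] -> (len(lo)=3, len(hi)=2, max(lo)=40)
Step 6: insert 49 -> lo=[1, 8, 40] hi=[47, 49, 50] -> (len(lo)=3, len(hi)=3, max(lo)=40)
Step 7: insert 18 -> lo=[1, 8, 18, 40] hi=[47, 49, 50] -> (len(lo)=4, len(hi)=3, max(lo)=40)

Answer: (1,0,50) (1,1,1) (2,1,47) (2,2,8) (3,2,40) (3,3,40) (4,3,40)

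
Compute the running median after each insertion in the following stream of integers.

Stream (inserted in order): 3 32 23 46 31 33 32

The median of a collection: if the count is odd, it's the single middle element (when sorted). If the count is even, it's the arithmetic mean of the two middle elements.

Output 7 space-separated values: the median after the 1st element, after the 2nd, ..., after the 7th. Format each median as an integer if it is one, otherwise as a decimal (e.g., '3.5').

Step 1: insert 3 -> lo=[3] (size 1, max 3) hi=[] (size 0) -> median=3
Step 2: insert 32 -> lo=[3] (size 1, max 3) hi=[32] (size 1, min 32) -> median=17.5
Step 3: insert 23 -> lo=[3, 23] (size 2, max 23) hi=[32] (size 1, min 32) -> median=23
Step 4: insert 46 -> lo=[3, 23] (size 2, max 23) hi=[32, 46] (size 2, min 32) -> median=27.5
Step 5: insert 31 -> lo=[3, 23, 31] (size 3, max 31) hi=[32, 46] (size 2, min 32) -> median=31
Step 6: insert 33 -> lo=[3, 23, 31] (size 3, max 31) hi=[32, 33, 46] (size 3, min 32) -> median=31.5
Step 7: insert 32 -> lo=[3, 23, 31, 32] (size 4, max 32) hi=[32, 33, 46] (size 3, min 32) -> median=32

Answer: 3 17.5 23 27.5 31 31.5 32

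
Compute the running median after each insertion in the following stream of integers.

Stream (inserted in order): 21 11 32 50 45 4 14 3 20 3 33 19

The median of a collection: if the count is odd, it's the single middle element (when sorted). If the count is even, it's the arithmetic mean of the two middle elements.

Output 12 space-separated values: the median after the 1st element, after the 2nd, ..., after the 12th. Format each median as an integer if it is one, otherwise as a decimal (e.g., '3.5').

Step 1: insert 21 -> lo=[21] (size 1, max 21) hi=[] (size 0) -> median=21
Step 2: insert 11 -> lo=[11] (size 1, max 11) hi=[21] (size 1, min 21) -> median=16
Step 3: insert 32 -> lo=[11, 21] (size 2, max 21) hi=[32] (size 1, min 32) -> median=21
Step 4: insert 50 -> lo=[11, 21] (size 2, max 21) hi=[32, 50] (size 2, min 32) -> median=26.5
Step 5: insert 45 -> lo=[11, 21, 32] (size 3, max 32) hi=[45, 50] (size 2, min 45) -> median=32
Step 6: insert 4 -> lo=[4, 11, 21] (size 3, max 21) hi=[32, 45, 50] (size 3, min 32) -> median=26.5
Step 7: insert 14 -> lo=[4, 11, 14, 21] (size 4, max 21) hi=[32, 45, 50] (size 3, min 32) -> median=21
Step 8: insert 3 -> lo=[3, 4, 11, 14] (size 4, max 14) hi=[21, 32, 45, 50] (size 4, min 21) -> median=17.5
Step 9: insert 20 -> lo=[3, 4, 11, 14, 20] (size 5, max 20) hi=[21, 32, 45, 50] (size 4, min 21) -> median=20
Step 10: insert 3 -> lo=[3, 3, 4, 11, 14] (size 5, max 14) hi=[20, 21, 32, 45, 50] (size 5, min 20) -> median=17
Step 11: insert 33 -> lo=[3, 3, 4, 11, 14, 20] (size 6, max 20) hi=[21, 32, 33, 45, 50] (size 5, min 21) -> median=20
Step 12: insert 19 -> lo=[3, 3, 4, 11, 14, 19] (size 6, max 19) hi=[20, 21, 32, 33, 45, 50] (size 6, min 20) -> median=19.5

Answer: 21 16 21 26.5 32 26.5 21 17.5 20 17 20 19.5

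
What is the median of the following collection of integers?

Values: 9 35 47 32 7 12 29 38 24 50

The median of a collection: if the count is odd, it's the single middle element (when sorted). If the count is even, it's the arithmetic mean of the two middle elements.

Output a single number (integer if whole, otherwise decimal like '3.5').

Step 1: insert 9 -> lo=[9] (size 1, max 9) hi=[] (size 0) -> median=9
Step 2: insert 35 -> lo=[9] (size 1, max 9) hi=[35] (size 1, min 35) -> median=22
Step 3: insert 47 -> lo=[9, 35] (size 2, max 35) hi=[47] (size 1, min 47) -> median=35
Step 4: insert 32 -> lo=[9, 32] (size 2, max 32) hi=[35, 47] (size 2, min 35) -> median=33.5
Step 5: insert 7 -> lo=[7, 9, 32] (size 3, max 32) hi=[35, 47] (size 2, min 35) -> median=32
Step 6: insert 12 -> lo=[7, 9, 12] (size 3, max 12) hi=[32, 35, 47] (size 3, min 32) -> median=22
Step 7: insert 29 -> lo=[7, 9, 12, 29] (size 4, max 29) hi=[32, 35, 47] (size 3, min 32) -> median=29
Step 8: insert 38 -> lo=[7, 9, 12, 29] (size 4, max 29) hi=[32, 35, 38, 47] (size 4, min 32) -> median=30.5
Step 9: insert 24 -> lo=[7, 9, 12, 24, 29] (size 5, max 29) hi=[32, 35, 38, 47] (size 4, min 32) -> median=29
Step 10: insert 50 -> lo=[7, 9, 12, 24, 29] (size 5, max 29) hi=[32, 35, 38, 47, 50] (size 5, min 32) -> median=30.5

Answer: 30.5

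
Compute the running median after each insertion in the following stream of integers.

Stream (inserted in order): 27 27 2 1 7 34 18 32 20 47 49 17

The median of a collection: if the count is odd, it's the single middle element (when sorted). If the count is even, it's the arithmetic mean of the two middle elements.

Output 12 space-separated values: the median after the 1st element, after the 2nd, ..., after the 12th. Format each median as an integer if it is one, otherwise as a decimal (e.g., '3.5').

Step 1: insert 27 -> lo=[27] (size 1, max 27) hi=[] (size 0) -> median=27
Step 2: insert 27 -> lo=[27] (size 1, max 27) hi=[27] (size 1, min 27) -> median=27
Step 3: insert 2 -> lo=[2, 27] (size 2, max 27) hi=[27] (size 1, min 27) -> median=27
Step 4: insert 1 -> lo=[1, 2] (size 2, max 2) hi=[27, 27] (size 2, min 27) -> median=14.5
Step 5: insert 7 -> lo=[1, 2, 7] (size 3, max 7) hi=[27, 27] (size 2, min 27) -> median=7
Step 6: insert 34 -> lo=[1, 2, 7] (size 3, max 7) hi=[27, 27, 34] (size 3, min 27) -> median=17
Step 7: insert 18 -> lo=[1, 2, 7, 18] (size 4, max 18) hi=[27, 27, 34] (size 3, min 27) -> median=18
Step 8: insert 32 -> lo=[1, 2, 7, 18] (size 4, max 18) hi=[27, 27, 32, 34] (size 4, min 27) -> median=22.5
Step 9: insert 20 -> lo=[1, 2, 7, 18, 20] (size 5, max 20) hi=[27, 27, 32, 34] (size 4, min 27) -> median=20
Step 10: insert 47 -> lo=[1, 2, 7, 18, 20] (size 5, max 20) hi=[27, 27, 32, 34, 47] (size 5, min 27) -> median=23.5
Step 11: insert 49 -> lo=[1, 2, 7, 18, 20, 27] (size 6, max 27) hi=[27, 32, 34, 47, 49] (size 5, min 27) -> median=27
Step 12: insert 17 -> lo=[1, 2, 7, 17, 18, 20] (size 6, max 20) hi=[27, 27, 32, 34, 47, 49] (size 6, min 27) -> median=23.5

Answer: 27 27 27 14.5 7 17 18 22.5 20 23.5 27 23.5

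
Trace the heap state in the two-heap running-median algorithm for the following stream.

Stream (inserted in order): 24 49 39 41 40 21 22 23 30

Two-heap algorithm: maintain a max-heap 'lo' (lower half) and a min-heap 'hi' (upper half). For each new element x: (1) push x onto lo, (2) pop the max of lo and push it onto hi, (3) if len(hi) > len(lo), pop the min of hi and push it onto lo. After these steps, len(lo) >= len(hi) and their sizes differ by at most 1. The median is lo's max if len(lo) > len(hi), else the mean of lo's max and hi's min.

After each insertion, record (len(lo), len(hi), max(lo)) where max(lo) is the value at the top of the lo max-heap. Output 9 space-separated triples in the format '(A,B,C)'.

Step 1: insert 24 -> lo=[24] hi=[] -> (len(lo)=1, len(hi)=0, max(lo)=24)
Step 2: insert 49 -> lo=[24] hi=[49] -> (len(lo)=1, len(hi)=1, max(lo)=24)
Step 3: insert 39 -> lo=[24, 39] hi=[49] -> (len(lo)=2, len(hi)=1, max(lo)=39)
Step 4: insert 41 -> lo=[24, 39] hi=[41, 49] -> (len(lo)=2, len(hi)=2, max(lo)=39)
Step 5: insert 40 -> lo=[24, 39, 40] hi=[41, 49] -> (len(lo)=3, len(hi)=2, max(lo)=40)
Step 6: insert 21 -> lo=[21, 24, 39] hi=[40, 41, 49] -> (len(lo)=3, len(hi)=3, max(lo)=39)
Step 7: insert 22 -> lo=[21, 22, 24, 39] hi=[40, 41, 49] -> (len(lo)=4, len(hi)=3, max(lo)=39)
Step 8: insert 23 -> lo=[21, 22, 23, 24] hi=[39, 40, 41, 49] -> (len(lo)=4, len(hi)=4, max(lo)=24)
Step 9: insert 30 -> lo=[21, 22, 23, 24, 30] hi=[39, 40, 41, 49] -> (len(lo)=5, len(hi)=4, max(lo)=30)

Answer: (1,0,24) (1,1,24) (2,1,39) (2,2,39) (3,2,40) (3,3,39) (4,3,39) (4,4,24) (5,4,30)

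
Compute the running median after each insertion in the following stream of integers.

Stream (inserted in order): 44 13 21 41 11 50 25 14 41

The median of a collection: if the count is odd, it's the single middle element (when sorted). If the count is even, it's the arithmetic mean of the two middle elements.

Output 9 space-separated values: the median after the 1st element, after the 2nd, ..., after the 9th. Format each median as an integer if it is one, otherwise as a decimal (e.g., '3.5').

Step 1: insert 44 -> lo=[44] (size 1, max 44) hi=[] (size 0) -> median=44
Step 2: insert 13 -> lo=[13] (size 1, max 13) hi=[44] (size 1, min 44) -> median=28.5
Step 3: insert 21 -> lo=[13, 21] (size 2, max 21) hi=[44] (size 1, min 44) -> median=21
Step 4: insert 41 -> lo=[13, 21] (size 2, max 21) hi=[41, 44] (size 2, min 41) -> median=31
Step 5: insert 11 -> lo=[11, 13, 21] (size 3, max 21) hi=[41, 44] (size 2, min 41) -> median=21
Step 6: insert 50 -> lo=[11, 13, 21] (size 3, max 21) hi=[41, 44, 50] (size 3, min 41) -> median=31
Step 7: insert 25 -> lo=[11, 13, 21, 25] (size 4, max 25) hi=[41, 44, 50] (size 3, min 41) -> median=25
Step 8: insert 14 -> lo=[11, 13, 14, 21] (size 4, max 21) hi=[25, 41, 44, 50] (size 4, min 25) -> median=23
Step 9: insert 41 -> lo=[11, 13, 14, 21, 25] (size 5, max 25) hi=[41, 41, 44, 50] (size 4, min 41) -> median=25

Answer: 44 28.5 21 31 21 31 25 23 25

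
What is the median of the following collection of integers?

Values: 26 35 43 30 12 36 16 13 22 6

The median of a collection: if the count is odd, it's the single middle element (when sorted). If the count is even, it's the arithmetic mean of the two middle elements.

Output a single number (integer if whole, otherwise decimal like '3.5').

Step 1: insert 26 -> lo=[26] (size 1, max 26) hi=[] (size 0) -> median=26
Step 2: insert 35 -> lo=[26] (size 1, max 26) hi=[35] (size 1, min 35) -> median=30.5
Step 3: insert 43 -> lo=[26, 35] (size 2, max 35) hi=[43] (size 1, min 43) -> median=35
Step 4: insert 30 -> lo=[26, 30] (size 2, max 30) hi=[35, 43] (size 2, min 35) -> median=32.5
Step 5: insert 12 -> lo=[12, 26, 30] (size 3, max 30) hi=[35, 43] (size 2, min 35) -> median=30
Step 6: insert 36 -> lo=[12, 26, 30] (size 3, max 30) hi=[35, 36, 43] (size 3, min 35) -> median=32.5
Step 7: insert 16 -> lo=[12, 16, 26, 30] (size 4, max 30) hi=[35, 36, 43] (size 3, min 35) -> median=30
Step 8: insert 13 -> lo=[12, 13, 16, 26] (size 4, max 26) hi=[30, 35, 36, 43] (size 4, min 30) -> median=28
Step 9: insert 22 -> lo=[12, 13, 16, 22, 26] (size 5, max 26) hi=[30, 35, 36, 43] (size 4, min 30) -> median=26
Step 10: insert 6 -> lo=[6, 12, 13, 16, 22] (size 5, max 22) hi=[26, 30, 35, 36, 43] (size 5, min 26) -> median=24

Answer: 24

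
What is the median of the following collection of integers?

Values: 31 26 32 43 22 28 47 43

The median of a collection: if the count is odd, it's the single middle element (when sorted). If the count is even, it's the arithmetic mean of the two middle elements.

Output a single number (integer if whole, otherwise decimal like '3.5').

Answer: 31.5

Derivation:
Step 1: insert 31 -> lo=[31] (size 1, max 31) hi=[] (size 0) -> median=31
Step 2: insert 26 -> lo=[26] (size 1, max 26) hi=[31] (size 1, min 31) -> median=28.5
Step 3: insert 32 -> lo=[26, 31] (size 2, max 31) hi=[32] (size 1, min 32) -> median=31
Step 4: insert 43 -> lo=[26, 31] (size 2, max 31) hi=[32, 43] (size 2, min 32) -> median=31.5
Step 5: insert 22 -> lo=[22, 26, 31] (size 3, max 31) hi=[32, 43] (size 2, min 32) -> median=31
Step 6: insert 28 -> lo=[22, 26, 28] (size 3, max 28) hi=[31, 32, 43] (size 3, min 31) -> median=29.5
Step 7: insert 47 -> lo=[22, 26, 28, 31] (size 4, max 31) hi=[32, 43, 47] (size 3, min 32) -> median=31
Step 8: insert 43 -> lo=[22, 26, 28, 31] (size 4, max 31) hi=[32, 43, 43, 47] (size 4, min 32) -> median=31.5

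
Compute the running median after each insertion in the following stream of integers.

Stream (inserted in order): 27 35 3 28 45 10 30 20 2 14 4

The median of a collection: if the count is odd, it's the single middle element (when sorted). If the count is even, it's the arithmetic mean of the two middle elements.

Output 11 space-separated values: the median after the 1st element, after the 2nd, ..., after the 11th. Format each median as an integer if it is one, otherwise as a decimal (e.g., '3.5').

Answer: 27 31 27 27.5 28 27.5 28 27.5 27 23.5 20

Derivation:
Step 1: insert 27 -> lo=[27] (size 1, max 27) hi=[] (size 0) -> median=27
Step 2: insert 35 -> lo=[27] (size 1, max 27) hi=[35] (size 1, min 35) -> median=31
Step 3: insert 3 -> lo=[3, 27] (size 2, max 27) hi=[35] (size 1, min 35) -> median=27
Step 4: insert 28 -> lo=[3, 27] (size 2, max 27) hi=[28, 35] (size 2, min 28) -> median=27.5
Step 5: insert 45 -> lo=[3, 27, 28] (size 3, max 28) hi=[35, 45] (size 2, min 35) -> median=28
Step 6: insert 10 -> lo=[3, 10, 27] (size 3, max 27) hi=[28, 35, 45] (size 3, min 28) -> median=27.5
Step 7: insert 30 -> lo=[3, 10, 27, 28] (size 4, max 28) hi=[30, 35, 45] (size 3, min 30) -> median=28
Step 8: insert 20 -> lo=[3, 10, 20, 27] (size 4, max 27) hi=[28, 30, 35, 45] (size 4, min 28) -> median=27.5
Step 9: insert 2 -> lo=[2, 3, 10, 20, 27] (size 5, max 27) hi=[28, 30, 35, 45] (size 4, min 28) -> median=27
Step 10: insert 14 -> lo=[2, 3, 10, 14, 20] (size 5, max 20) hi=[27, 28, 30, 35, 45] (size 5, min 27) -> median=23.5
Step 11: insert 4 -> lo=[2, 3, 4, 10, 14, 20] (size 6, max 20) hi=[27, 28, 30, 35, 45] (size 5, min 27) -> median=20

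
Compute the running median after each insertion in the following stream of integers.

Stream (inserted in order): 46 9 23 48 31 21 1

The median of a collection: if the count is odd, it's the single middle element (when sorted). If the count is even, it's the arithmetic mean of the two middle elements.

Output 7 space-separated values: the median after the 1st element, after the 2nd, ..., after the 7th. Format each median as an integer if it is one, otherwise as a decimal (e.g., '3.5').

Answer: 46 27.5 23 34.5 31 27 23

Derivation:
Step 1: insert 46 -> lo=[46] (size 1, max 46) hi=[] (size 0) -> median=46
Step 2: insert 9 -> lo=[9] (size 1, max 9) hi=[46] (size 1, min 46) -> median=27.5
Step 3: insert 23 -> lo=[9, 23] (size 2, max 23) hi=[46] (size 1, min 46) -> median=23
Step 4: insert 48 -> lo=[9, 23] (size 2, max 23) hi=[46, 48] (size 2, min 46) -> median=34.5
Step 5: insert 31 -> lo=[9, 23, 31] (size 3, max 31) hi=[46, 48] (size 2, min 46) -> median=31
Step 6: insert 21 -> lo=[9, 21, 23] (size 3, max 23) hi=[31, 46, 48] (size 3, min 31) -> median=27
Step 7: insert 1 -> lo=[1, 9, 21, 23] (size 4, max 23) hi=[31, 46, 48] (size 3, min 31) -> median=23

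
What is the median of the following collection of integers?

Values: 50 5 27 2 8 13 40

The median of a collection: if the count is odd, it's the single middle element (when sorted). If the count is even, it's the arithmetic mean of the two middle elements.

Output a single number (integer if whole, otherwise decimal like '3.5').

Answer: 13

Derivation:
Step 1: insert 50 -> lo=[50] (size 1, max 50) hi=[] (size 0) -> median=50
Step 2: insert 5 -> lo=[5] (size 1, max 5) hi=[50] (size 1, min 50) -> median=27.5
Step 3: insert 27 -> lo=[5, 27] (size 2, max 27) hi=[50] (size 1, min 50) -> median=27
Step 4: insert 2 -> lo=[2, 5] (size 2, max 5) hi=[27, 50] (size 2, min 27) -> median=16
Step 5: insert 8 -> lo=[2, 5, 8] (size 3, max 8) hi=[27, 50] (size 2, min 27) -> median=8
Step 6: insert 13 -> lo=[2, 5, 8] (size 3, max 8) hi=[13, 27, 50] (size 3, min 13) -> median=10.5
Step 7: insert 40 -> lo=[2, 5, 8, 13] (size 4, max 13) hi=[27, 40, 50] (size 3, min 27) -> median=13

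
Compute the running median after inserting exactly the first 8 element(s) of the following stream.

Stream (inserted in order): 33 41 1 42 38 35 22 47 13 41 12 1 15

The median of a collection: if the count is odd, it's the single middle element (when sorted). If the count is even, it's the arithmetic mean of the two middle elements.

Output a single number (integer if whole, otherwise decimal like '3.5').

Step 1: insert 33 -> lo=[33] (size 1, max 33) hi=[] (size 0) -> median=33
Step 2: insert 41 -> lo=[33] (size 1, max 33) hi=[41] (size 1, min 41) -> median=37
Step 3: insert 1 -> lo=[1, 33] (size 2, max 33) hi=[41] (size 1, min 41) -> median=33
Step 4: insert 42 -> lo=[1, 33] (size 2, max 33) hi=[41, 42] (size 2, min 41) -> median=37
Step 5: insert 38 -> lo=[1, 33, 38] (size 3, max 38) hi=[41, 42] (size 2, min 41) -> median=38
Step 6: insert 35 -> lo=[1, 33, 35] (size 3, max 35) hi=[38, 41, 42] (size 3, min 38) -> median=36.5
Step 7: insert 22 -> lo=[1, 22, 33, 35] (size 4, max 35) hi=[38, 41, 42] (size 3, min 38) -> median=35
Step 8: insert 47 -> lo=[1, 22, 33, 35] (size 4, max 35) hi=[38, 41, 42, 47] (size 4, min 38) -> median=36.5

Answer: 36.5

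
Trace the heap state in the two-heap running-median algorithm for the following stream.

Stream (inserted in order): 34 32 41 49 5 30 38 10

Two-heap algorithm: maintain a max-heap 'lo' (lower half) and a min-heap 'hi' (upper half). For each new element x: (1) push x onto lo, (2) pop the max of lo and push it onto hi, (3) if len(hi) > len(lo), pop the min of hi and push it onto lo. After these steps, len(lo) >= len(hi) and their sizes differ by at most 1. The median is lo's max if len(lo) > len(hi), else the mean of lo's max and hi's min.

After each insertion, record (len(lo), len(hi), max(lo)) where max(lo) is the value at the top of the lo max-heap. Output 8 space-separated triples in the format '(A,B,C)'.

Step 1: insert 34 -> lo=[34] hi=[] -> (len(lo)=1, len(hi)=0, max(lo)=34)
Step 2: insert 32 -> lo=[32] hi=[34] -> (len(lo)=1, len(hi)=1, max(lo)=32)
Step 3: insert 41 -> lo=[32, 34] hi=[41] -> (len(lo)=2, len(hi)=1, max(lo)=34)
Step 4: insert 49 -> lo=[32, 34] hi=[41, 49] -> (len(lo)=2, len(hi)=2, max(lo)=34)
Step 5: insert 5 -> lo=[5, 32, 34] hi=[41, 49] -> (len(lo)=3, len(hi)=2, max(lo)=34)
Step 6: insert 30 -> lo=[5, 30, 32] hi=[34, 41, 49] -> (len(lo)=3, len(hi)=3, max(lo)=32)
Step 7: insert 38 -> lo=[5, 30, 32, 34] hi=[38, 41, 49] -> (len(lo)=4, len(hi)=3, max(lo)=34)
Step 8: insert 10 -> lo=[5, 10, 30, 32] hi=[34, 38, 41, 49] -> (len(lo)=4, len(hi)=4, max(lo)=32)

Answer: (1,0,34) (1,1,32) (2,1,34) (2,2,34) (3,2,34) (3,3,32) (4,3,34) (4,4,32)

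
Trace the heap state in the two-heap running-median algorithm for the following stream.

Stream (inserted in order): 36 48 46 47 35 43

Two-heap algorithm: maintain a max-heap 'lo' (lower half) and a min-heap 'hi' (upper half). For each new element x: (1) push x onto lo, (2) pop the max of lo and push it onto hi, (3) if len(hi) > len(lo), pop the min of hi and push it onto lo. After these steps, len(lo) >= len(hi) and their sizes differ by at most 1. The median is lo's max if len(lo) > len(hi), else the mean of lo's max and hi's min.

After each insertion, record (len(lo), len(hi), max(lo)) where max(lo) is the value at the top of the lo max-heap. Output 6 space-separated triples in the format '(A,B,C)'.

Answer: (1,0,36) (1,1,36) (2,1,46) (2,2,46) (3,2,46) (3,3,43)

Derivation:
Step 1: insert 36 -> lo=[36] hi=[] -> (len(lo)=1, len(hi)=0, max(lo)=36)
Step 2: insert 48 -> lo=[36] hi=[48] -> (len(lo)=1, len(hi)=1, max(lo)=36)
Step 3: insert 46 -> lo=[36, 46] hi=[48] -> (len(lo)=2, len(hi)=1, max(lo)=46)
Step 4: insert 47 -> lo=[36, 46] hi=[47, 48] -> (len(lo)=2, len(hi)=2, max(lo)=46)
Step 5: insert 35 -> lo=[35, 36, 46] hi=[47, 48] -> (len(lo)=3, len(hi)=2, max(lo)=46)
Step 6: insert 43 -> lo=[35, 36, 43] hi=[46, 47, 48] -> (len(lo)=3, len(hi)=3, max(lo)=43)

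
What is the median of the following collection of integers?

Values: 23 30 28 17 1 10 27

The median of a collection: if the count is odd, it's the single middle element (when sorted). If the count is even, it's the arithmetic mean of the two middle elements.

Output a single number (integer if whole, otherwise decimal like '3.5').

Answer: 23

Derivation:
Step 1: insert 23 -> lo=[23] (size 1, max 23) hi=[] (size 0) -> median=23
Step 2: insert 30 -> lo=[23] (size 1, max 23) hi=[30] (size 1, min 30) -> median=26.5
Step 3: insert 28 -> lo=[23, 28] (size 2, max 28) hi=[30] (size 1, min 30) -> median=28
Step 4: insert 17 -> lo=[17, 23] (size 2, max 23) hi=[28, 30] (size 2, min 28) -> median=25.5
Step 5: insert 1 -> lo=[1, 17, 23] (size 3, max 23) hi=[28, 30] (size 2, min 28) -> median=23
Step 6: insert 10 -> lo=[1, 10, 17] (size 3, max 17) hi=[23, 28, 30] (size 3, min 23) -> median=20
Step 7: insert 27 -> lo=[1, 10, 17, 23] (size 4, max 23) hi=[27, 28, 30] (size 3, min 27) -> median=23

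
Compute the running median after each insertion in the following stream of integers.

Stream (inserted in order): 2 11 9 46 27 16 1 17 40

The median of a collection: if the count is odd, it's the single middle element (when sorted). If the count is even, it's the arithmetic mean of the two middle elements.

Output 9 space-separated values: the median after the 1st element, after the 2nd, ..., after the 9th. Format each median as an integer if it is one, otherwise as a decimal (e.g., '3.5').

Step 1: insert 2 -> lo=[2] (size 1, max 2) hi=[] (size 0) -> median=2
Step 2: insert 11 -> lo=[2] (size 1, max 2) hi=[11] (size 1, min 11) -> median=6.5
Step 3: insert 9 -> lo=[2, 9] (size 2, max 9) hi=[11] (size 1, min 11) -> median=9
Step 4: insert 46 -> lo=[2, 9] (size 2, max 9) hi=[11, 46] (size 2, min 11) -> median=10
Step 5: insert 27 -> lo=[2, 9, 11] (size 3, max 11) hi=[27, 46] (size 2, min 27) -> median=11
Step 6: insert 16 -> lo=[2, 9, 11] (size 3, max 11) hi=[16, 27, 46] (size 3, min 16) -> median=13.5
Step 7: insert 1 -> lo=[1, 2, 9, 11] (size 4, max 11) hi=[16, 27, 46] (size 3, min 16) -> median=11
Step 8: insert 17 -> lo=[1, 2, 9, 11] (size 4, max 11) hi=[16, 17, 27, 46] (size 4, min 16) -> median=13.5
Step 9: insert 40 -> lo=[1, 2, 9, 11, 16] (size 5, max 16) hi=[17, 27, 40, 46] (size 4, min 17) -> median=16

Answer: 2 6.5 9 10 11 13.5 11 13.5 16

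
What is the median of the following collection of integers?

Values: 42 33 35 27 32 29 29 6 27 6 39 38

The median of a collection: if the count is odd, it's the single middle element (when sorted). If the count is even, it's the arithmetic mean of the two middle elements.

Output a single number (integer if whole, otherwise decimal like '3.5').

Answer: 30.5

Derivation:
Step 1: insert 42 -> lo=[42] (size 1, max 42) hi=[] (size 0) -> median=42
Step 2: insert 33 -> lo=[33] (size 1, max 33) hi=[42] (size 1, min 42) -> median=37.5
Step 3: insert 35 -> lo=[33, 35] (size 2, max 35) hi=[42] (size 1, min 42) -> median=35
Step 4: insert 27 -> lo=[27, 33] (size 2, max 33) hi=[35, 42] (size 2, min 35) -> median=34
Step 5: insert 32 -> lo=[27, 32, 33] (size 3, max 33) hi=[35, 42] (size 2, min 35) -> median=33
Step 6: insert 29 -> lo=[27, 29, 32] (size 3, max 32) hi=[33, 35, 42] (size 3, min 33) -> median=32.5
Step 7: insert 29 -> lo=[27, 29, 29, 32] (size 4, max 32) hi=[33, 35, 42] (size 3, min 33) -> median=32
Step 8: insert 6 -> lo=[6, 27, 29, 29] (size 4, max 29) hi=[32, 33, 35, 42] (size 4, min 32) -> median=30.5
Step 9: insert 27 -> lo=[6, 27, 27, 29, 29] (size 5, max 29) hi=[32, 33, 35, 42] (size 4, min 32) -> median=29
Step 10: insert 6 -> lo=[6, 6, 27, 27, 29] (size 5, max 29) hi=[29, 32, 33, 35, 42] (size 5, min 29) -> median=29
Step 11: insert 39 -> lo=[6, 6, 27, 27, 29, 29] (size 6, max 29) hi=[32, 33, 35, 39, 42] (size 5, min 32) -> median=29
Step 12: insert 38 -> lo=[6, 6, 27, 27, 29, 29] (size 6, max 29) hi=[32, 33, 35, 38, 39, 42] (size 6, min 32) -> median=30.5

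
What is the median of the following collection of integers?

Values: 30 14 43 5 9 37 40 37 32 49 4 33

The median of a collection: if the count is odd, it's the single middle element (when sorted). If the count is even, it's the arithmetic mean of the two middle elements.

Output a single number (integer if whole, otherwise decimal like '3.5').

Answer: 32.5

Derivation:
Step 1: insert 30 -> lo=[30] (size 1, max 30) hi=[] (size 0) -> median=30
Step 2: insert 14 -> lo=[14] (size 1, max 14) hi=[30] (size 1, min 30) -> median=22
Step 3: insert 43 -> lo=[14, 30] (size 2, max 30) hi=[43] (size 1, min 43) -> median=30
Step 4: insert 5 -> lo=[5, 14] (size 2, max 14) hi=[30, 43] (size 2, min 30) -> median=22
Step 5: insert 9 -> lo=[5, 9, 14] (size 3, max 14) hi=[30, 43] (size 2, min 30) -> median=14
Step 6: insert 37 -> lo=[5, 9, 14] (size 3, max 14) hi=[30, 37, 43] (size 3, min 30) -> median=22
Step 7: insert 40 -> lo=[5, 9, 14, 30] (size 4, max 30) hi=[37, 40, 43] (size 3, min 37) -> median=30
Step 8: insert 37 -> lo=[5, 9, 14, 30] (size 4, max 30) hi=[37, 37, 40, 43] (size 4, min 37) -> median=33.5
Step 9: insert 32 -> lo=[5, 9, 14, 30, 32] (size 5, max 32) hi=[37, 37, 40, 43] (size 4, min 37) -> median=32
Step 10: insert 49 -> lo=[5, 9, 14, 30, 32] (size 5, max 32) hi=[37, 37, 40, 43, 49] (size 5, min 37) -> median=34.5
Step 11: insert 4 -> lo=[4, 5, 9, 14, 30, 32] (size 6, max 32) hi=[37, 37, 40, 43, 49] (size 5, min 37) -> median=32
Step 12: insert 33 -> lo=[4, 5, 9, 14, 30, 32] (size 6, max 32) hi=[33, 37, 37, 40, 43, 49] (size 6, min 33) -> median=32.5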